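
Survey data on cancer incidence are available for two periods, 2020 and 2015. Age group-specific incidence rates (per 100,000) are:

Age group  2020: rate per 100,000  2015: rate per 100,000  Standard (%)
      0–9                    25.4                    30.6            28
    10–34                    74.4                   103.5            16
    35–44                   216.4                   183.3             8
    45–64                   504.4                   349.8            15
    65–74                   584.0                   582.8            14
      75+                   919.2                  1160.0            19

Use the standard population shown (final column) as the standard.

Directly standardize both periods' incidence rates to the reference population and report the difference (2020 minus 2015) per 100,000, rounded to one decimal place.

-25.9

Standard weights: 0.28, 0.16, 0.08, 0.15, 0.14, 0.19.
2020: 0.2800×25.4 + 0.1600×74.4 + 0.0800×216.4 + 0.1500×504.4 + 0.1400×584.0 + 0.1900×919.2 = 368.3960 per 100,000.
2015: 0.2800×30.6 + 0.1600×103.5 + 0.0800×183.3 + 0.1500×349.8 + 0.1400×582.8 + 0.1900×1160.0 = 394.2540 per 100,000.
Difference = 368.3960 − 394.2540 = -25.8580.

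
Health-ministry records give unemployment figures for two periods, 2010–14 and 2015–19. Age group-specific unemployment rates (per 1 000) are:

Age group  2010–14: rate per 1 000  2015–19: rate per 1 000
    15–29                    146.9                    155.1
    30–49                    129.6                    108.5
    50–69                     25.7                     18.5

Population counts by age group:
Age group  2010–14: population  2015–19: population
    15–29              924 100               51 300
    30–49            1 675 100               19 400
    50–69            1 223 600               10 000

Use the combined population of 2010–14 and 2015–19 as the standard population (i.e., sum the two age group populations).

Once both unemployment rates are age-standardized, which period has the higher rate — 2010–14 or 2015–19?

Combined standard total = 3 903 500; weights = 0.2499, 0.4341, 0.3160.
2010–14: 0.2499×146.9 + 0.4341×129.6 + 0.3160×25.7 = 101.0880 per 1 000.
2015–19: 0.2499×155.1 + 0.4341×108.5 + 0.3160×18.5 = 91.7022 per 1 000.
The crude rates (100.53 vs 126.97) would put 2015–19 higher, but that reflects its age composition; once standardized to a common age structure, 2010–14 has the higher underlying rate.

2010–14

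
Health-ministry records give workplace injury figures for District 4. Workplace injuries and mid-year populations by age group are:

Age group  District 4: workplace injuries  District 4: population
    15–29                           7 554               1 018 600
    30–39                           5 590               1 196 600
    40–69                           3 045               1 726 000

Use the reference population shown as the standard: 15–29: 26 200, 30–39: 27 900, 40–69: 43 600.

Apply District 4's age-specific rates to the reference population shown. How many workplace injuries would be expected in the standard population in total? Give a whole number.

402

Age-specific rates per 10 000 for District 4: 74.16, 46.72, 17.64.
Expected workplace injuries = Σ (standard pop × age-specific rate ÷ 10 000)
= 26 200×74.16/10 000 + 27 900×46.72/10 000 + 43 600×17.64/10 000
= 194.30 + 130.34 + 76.92 = 401.56.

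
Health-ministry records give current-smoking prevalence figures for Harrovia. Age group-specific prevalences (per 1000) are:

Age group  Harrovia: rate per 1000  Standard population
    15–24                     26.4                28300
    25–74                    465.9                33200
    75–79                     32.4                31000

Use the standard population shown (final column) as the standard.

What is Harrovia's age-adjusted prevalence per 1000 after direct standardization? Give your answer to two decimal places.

Standard total = 92500; weights = 0.3059, 0.3589, 0.3351.
Standardized rate: 0.3059×26.4 + 0.3589×465.9 + 0.3351×32.4 = 186.1557 per 1000.

186.16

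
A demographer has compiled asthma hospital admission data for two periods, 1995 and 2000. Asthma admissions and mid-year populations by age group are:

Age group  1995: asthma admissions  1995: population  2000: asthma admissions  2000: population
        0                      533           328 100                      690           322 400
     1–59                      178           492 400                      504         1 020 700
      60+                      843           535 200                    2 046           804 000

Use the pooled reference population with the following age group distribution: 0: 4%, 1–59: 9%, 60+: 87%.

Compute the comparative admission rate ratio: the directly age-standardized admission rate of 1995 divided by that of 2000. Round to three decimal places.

0.626

Age-specific rates per 10 000 for 1995: 16.25, 3.61, 15.75.
For 2000: 21.40, 4.94, 25.45.
Standard weights: 0.04, 0.09, 0.87.
1995: 0.0400×16.25 + 0.0900×3.61 + 0.8700×15.75 = 14.6786 per 10 000.
2000: 0.0400×21.40 + 0.0900×4.94 + 0.8700×25.45 = 23.4400 per 10 000.
Ratio = 14.6786 ÷ 23.4400 = 0.62622.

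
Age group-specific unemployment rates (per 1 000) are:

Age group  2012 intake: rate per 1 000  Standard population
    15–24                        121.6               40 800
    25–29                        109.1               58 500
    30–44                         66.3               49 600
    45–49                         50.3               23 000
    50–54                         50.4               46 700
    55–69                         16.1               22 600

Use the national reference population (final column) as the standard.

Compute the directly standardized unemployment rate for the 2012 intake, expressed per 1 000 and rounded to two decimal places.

Standard total = 241 200; weights = 0.1692, 0.2425, 0.2056, 0.0954, 0.1936, 0.0937.
Standardized rate: 0.1692×121.6 + 0.2425×109.1 + 0.2056×66.3 + 0.0954×50.3 + 0.1936×50.4 + 0.0937×16.1 = 76.7270 per 1 000.

76.73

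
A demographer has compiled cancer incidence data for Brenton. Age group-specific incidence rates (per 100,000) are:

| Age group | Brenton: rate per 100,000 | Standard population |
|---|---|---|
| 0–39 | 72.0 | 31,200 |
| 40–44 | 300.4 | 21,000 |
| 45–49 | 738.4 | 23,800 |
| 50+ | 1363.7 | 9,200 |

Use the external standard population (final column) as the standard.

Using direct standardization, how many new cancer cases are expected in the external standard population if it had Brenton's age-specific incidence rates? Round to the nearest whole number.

387

Expected new cancer cases = Σ (standard pop × age-specific rate ÷ 100,000)
= 31,200×72.0/100,000 + 21,000×300.4/100,000 + 23,800×738.4/100,000 + 9,200×1363.7/100,000
= 22.46 + 63.08 + 175.74 + 125.46 = 386.75.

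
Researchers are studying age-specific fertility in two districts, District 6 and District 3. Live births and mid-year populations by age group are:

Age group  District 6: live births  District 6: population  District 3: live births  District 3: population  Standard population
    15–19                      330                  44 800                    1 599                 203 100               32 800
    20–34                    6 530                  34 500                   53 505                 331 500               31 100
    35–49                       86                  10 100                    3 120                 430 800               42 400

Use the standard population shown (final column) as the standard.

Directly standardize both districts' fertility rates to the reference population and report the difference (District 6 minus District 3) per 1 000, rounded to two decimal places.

Age-specific rates per 1 000 for District 6: 7.366, 189.275, 8.515.
For District 3: 7.873, 161.403, 7.242.
Standard total = 106 300; weights = 0.3086, 0.2926, 0.3989.
District 6: 0.3086×7.366 + 0.2926×189.275 + 0.3989×8.515 = 61.0452 per 1 000.
District 3: 0.3086×7.873 + 0.2926×161.403 + 0.3989×7.242 = 52.5394 per 1 000.
Difference = 61.0452 − 52.5394 = 8.5058.

8.51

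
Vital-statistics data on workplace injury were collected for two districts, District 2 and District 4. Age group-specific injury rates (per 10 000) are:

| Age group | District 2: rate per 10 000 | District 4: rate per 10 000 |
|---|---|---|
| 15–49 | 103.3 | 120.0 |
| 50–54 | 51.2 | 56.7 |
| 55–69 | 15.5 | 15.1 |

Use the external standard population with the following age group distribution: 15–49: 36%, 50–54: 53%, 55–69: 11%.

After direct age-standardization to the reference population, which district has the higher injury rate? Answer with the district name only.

Standard weights: 0.36, 0.53, 0.11.
District 2: 0.3600×103.3 + 0.5300×51.2 + 0.1100×15.5 = 66.0290 per 10 000.
District 4: 0.3600×120.0 + 0.5300×56.7 + 0.1100×15.1 = 74.9120 per 10 000.

District 4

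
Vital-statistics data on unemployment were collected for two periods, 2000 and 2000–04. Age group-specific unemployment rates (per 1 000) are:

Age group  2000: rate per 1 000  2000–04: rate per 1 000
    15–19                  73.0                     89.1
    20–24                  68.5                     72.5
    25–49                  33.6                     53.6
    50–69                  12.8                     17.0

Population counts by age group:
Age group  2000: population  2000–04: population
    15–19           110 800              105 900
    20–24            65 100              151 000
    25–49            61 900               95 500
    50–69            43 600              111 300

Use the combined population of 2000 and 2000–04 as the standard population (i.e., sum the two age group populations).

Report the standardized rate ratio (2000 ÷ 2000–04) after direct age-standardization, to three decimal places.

0.823

Combined standard total = 745 100; weights = 0.2908, 0.2900, 0.2112, 0.2079.
2000: 0.2908×73.0 + 0.2900×68.5 + 0.2112×33.6 + 0.2079×12.8 = 50.8567 per 1 000.
2000–04: 0.2908×89.1 + 0.2900×72.5 + 0.2112×53.6 + 0.2079×17.0 = 61.7973 per 1 000.
Ratio = 50.8567 ÷ 61.7973 = 0.82296.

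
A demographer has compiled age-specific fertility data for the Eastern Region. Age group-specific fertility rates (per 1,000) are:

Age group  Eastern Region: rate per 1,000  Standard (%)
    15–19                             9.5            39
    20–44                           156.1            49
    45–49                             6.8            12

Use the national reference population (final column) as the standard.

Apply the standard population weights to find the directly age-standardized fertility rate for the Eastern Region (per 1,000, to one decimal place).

Standard weights: 0.39, 0.49, 0.12.
Standardized rate: 0.3900×9.5 + 0.4900×156.1 + 0.1200×6.8 = 81.0100 per 1,000.

81.0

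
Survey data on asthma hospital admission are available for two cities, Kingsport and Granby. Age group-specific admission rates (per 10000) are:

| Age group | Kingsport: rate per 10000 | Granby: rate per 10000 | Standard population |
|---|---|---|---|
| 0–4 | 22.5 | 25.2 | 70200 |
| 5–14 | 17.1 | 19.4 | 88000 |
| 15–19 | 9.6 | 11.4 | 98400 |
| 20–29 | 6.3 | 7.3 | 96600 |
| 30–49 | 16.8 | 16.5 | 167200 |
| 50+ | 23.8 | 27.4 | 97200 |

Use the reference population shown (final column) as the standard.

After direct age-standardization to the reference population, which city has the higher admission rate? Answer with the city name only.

Granby

Standard total = 617600; weights = 0.1137, 0.1425, 0.1593, 0.1564, 0.2707, 0.1574.
Kingsport: 0.1137×22.5 + 0.1425×17.1 + 0.1593×9.6 + 0.1564×6.3 + 0.2707×16.8 + 0.1574×23.8 = 15.8028 per 10000.
Granby: 0.1137×25.2 + 0.1425×19.4 + 0.1593×11.4 + 0.1564×7.3 + 0.2707×16.5 + 0.1574×27.4 = 17.3660 per 10000.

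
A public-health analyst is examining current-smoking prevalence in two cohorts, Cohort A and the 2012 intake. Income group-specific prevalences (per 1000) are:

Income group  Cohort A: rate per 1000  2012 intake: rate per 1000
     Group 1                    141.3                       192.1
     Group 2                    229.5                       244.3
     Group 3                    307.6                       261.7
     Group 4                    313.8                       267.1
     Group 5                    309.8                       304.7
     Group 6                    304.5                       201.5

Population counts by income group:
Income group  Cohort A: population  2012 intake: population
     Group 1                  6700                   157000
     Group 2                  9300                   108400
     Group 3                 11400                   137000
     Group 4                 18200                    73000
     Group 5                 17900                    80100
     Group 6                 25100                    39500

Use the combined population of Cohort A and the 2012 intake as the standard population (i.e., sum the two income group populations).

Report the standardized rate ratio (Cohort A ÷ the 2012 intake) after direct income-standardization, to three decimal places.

Combined standard total = 683600; weights = 0.2395, 0.1722, 0.2171, 0.1334, 0.1434, 0.0945.
Cohort A: 0.2395×141.3 + 0.1722×229.5 + 0.2171×307.6 + 0.1334×313.8 + 0.1434×309.8 + 0.0945×304.5 = 255.1791 per 1000.
The 2012 intake: 0.2395×192.1 + 0.1722×244.3 + 0.2171×261.7 + 0.1334×267.1 + 0.1434×304.7 + 0.0945×201.5 = 243.2331 per 1000.
Ratio = 255.1791 ÷ 243.2331 = 1.04911.

1.049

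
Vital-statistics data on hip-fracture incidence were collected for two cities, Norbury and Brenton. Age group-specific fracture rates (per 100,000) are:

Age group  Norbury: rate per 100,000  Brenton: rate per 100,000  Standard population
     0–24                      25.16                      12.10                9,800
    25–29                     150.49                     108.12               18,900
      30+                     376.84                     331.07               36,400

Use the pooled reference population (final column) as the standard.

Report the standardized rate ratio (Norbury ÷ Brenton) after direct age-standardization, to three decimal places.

1.183

Standard total = 65,100; weights = 0.1505, 0.2903, 0.5591.
Norbury: 0.1505×25.16 + 0.2903×150.49 + 0.5591×376.84 = 258.1844 per 100,000.
Brenton: 0.1505×12.10 + 0.2903×108.12 + 0.5591×331.07 = 218.3256 per 100,000.
Ratio = 258.1844 ÷ 218.3256 = 1.18257.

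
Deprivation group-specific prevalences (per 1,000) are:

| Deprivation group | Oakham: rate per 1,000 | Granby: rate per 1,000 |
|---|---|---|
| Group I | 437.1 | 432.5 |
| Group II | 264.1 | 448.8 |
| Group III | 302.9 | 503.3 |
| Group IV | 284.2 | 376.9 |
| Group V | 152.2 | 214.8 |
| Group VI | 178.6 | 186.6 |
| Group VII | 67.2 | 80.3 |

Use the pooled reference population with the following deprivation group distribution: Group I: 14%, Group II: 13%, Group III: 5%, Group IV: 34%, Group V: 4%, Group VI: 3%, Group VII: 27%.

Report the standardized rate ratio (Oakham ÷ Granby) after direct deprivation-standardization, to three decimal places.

Standard weights: 0.14, 0.13, 0.05, 0.34, 0.04, 0.03, 0.27.
Oakham: 0.1400×437.1 + 0.1300×264.1 + 0.0500×302.9 + 0.3400×284.2 + 0.0400×152.2 + 0.0300×178.6 + 0.2700×67.2 = 236.8900 per 1,000.
Granby: 0.1400×432.5 + 0.1300×448.8 + 0.0500×503.3 + 0.3400×376.9 + 0.0400×214.8 + 0.0300×186.6 + 0.2700×80.3 = 308.0760 per 1,000.
Ratio = 236.8900 ÷ 308.0760 = 0.76893.

0.769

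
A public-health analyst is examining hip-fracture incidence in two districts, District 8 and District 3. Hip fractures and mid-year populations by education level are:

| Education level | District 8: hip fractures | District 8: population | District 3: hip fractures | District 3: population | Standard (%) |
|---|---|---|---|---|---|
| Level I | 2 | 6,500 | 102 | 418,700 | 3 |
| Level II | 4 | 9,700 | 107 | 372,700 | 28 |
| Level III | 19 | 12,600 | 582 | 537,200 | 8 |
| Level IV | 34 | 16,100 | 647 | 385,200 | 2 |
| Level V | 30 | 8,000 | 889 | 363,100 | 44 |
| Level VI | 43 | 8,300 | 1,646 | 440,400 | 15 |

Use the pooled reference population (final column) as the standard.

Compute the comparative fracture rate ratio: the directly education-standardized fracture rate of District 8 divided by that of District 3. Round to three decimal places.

Education-specific rates per 100,000 for District 8: 30.77, 41.24, 150.79, 211.18, 375.00, 518.07.
For District 3: 24.36, 28.71, 108.34, 167.96, 244.84, 373.75.
Standard weights: 0.03, 0.28, 0.08, 0.02, 0.44, 0.15.
District 8: 0.0300×30.77 + 0.2800×41.24 + 0.0800×150.79 + 0.0200×211.18 + 0.4400×375.00 + 0.1500×518.07 = 271.4674 per 100,000.
District 3: 0.0300×24.36 + 0.2800×28.71 + 0.0800×108.34 + 0.0200×167.96 + 0.4400×244.84 + 0.1500×373.75 = 184.5865 per 100,000.
Ratio = 271.4674 ÷ 184.5865 = 1.47068.

1.471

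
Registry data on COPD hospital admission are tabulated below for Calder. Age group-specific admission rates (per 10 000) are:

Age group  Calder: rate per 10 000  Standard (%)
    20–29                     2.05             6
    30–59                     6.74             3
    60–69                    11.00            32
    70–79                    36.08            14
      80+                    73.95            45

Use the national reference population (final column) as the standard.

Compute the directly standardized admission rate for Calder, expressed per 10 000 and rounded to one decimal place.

Standard weights: 0.06, 0.03, 0.32, 0.14, 0.45.
Standardized rate: 0.0600×2.05 + 0.0300×6.74 + 0.3200×11.00 + 0.1400×36.08 + 0.4500×73.95 = 42.1739 per 10 000.

42.2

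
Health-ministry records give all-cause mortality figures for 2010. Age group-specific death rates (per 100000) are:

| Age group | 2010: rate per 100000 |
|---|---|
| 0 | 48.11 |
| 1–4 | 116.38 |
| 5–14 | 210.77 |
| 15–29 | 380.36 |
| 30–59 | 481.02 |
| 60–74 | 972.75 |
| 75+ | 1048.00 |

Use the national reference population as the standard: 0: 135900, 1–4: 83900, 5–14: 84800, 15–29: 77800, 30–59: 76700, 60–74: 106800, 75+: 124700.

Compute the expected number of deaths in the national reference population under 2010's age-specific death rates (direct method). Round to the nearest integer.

Expected deaths = Σ (standard pop × age-specific rate ÷ 100000)
= 135900×48.11/100000 + 83900×116.38/100000 + 84800×210.77/100000 + 77800×380.36/100000 + 76700×481.02/100000 + 106800×972.75/100000 + 124700×1048.00/100000
= 65.38 + 97.64 + 178.73 + 295.92 + 368.94 + 1038.90 + 1306.86 = 3352.37.

3352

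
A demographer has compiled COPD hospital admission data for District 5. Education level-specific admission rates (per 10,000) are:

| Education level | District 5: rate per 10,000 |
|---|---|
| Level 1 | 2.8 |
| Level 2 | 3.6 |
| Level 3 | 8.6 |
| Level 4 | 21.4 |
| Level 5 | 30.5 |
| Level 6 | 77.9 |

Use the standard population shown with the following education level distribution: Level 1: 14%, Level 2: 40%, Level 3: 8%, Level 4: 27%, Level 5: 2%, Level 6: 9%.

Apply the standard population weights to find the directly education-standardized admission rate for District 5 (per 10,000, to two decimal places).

Standard weights: 0.14, 0.40, 0.08, 0.27, 0.02, 0.09.
Standardized rate: 0.1400×2.8 + 0.4000×3.6 + 0.0800×8.6 + 0.2700×21.4 + 0.0200×30.5 + 0.0900×77.9 = 15.9190 per 10,000.

15.92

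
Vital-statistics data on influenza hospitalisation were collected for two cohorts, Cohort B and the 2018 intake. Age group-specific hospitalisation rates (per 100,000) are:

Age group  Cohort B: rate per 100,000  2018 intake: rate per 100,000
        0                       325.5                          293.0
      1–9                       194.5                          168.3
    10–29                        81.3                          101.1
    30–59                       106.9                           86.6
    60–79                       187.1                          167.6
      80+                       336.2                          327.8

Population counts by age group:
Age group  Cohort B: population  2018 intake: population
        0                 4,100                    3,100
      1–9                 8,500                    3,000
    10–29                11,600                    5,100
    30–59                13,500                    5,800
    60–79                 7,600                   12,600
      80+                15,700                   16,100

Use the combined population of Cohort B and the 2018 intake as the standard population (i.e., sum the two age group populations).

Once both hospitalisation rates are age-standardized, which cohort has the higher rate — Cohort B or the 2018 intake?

Combined standard total = 106,700; weights = 0.0675, 0.1078, 0.1565, 0.1809, 0.1893, 0.2980.
Cohort B: 0.0675×325.5 + 0.1078×194.5 + 0.1565×81.3 + 0.1809×106.9 + 0.1893×187.1 + 0.2980×336.2 = 210.6074 per 100,000.
The 2018 intake: 0.0675×293.0 + 0.1078×168.3 + 0.1565×101.1 + 0.1809×86.6 + 0.1893×167.6 + 0.2980×327.8 = 198.8225 per 100,000.
The crude rates (197.94 vs 214.89) would put the 2018 intake higher, but that reflects its age composition; once standardized to a common age structure, Cohort B has the higher underlying rate.

Cohort B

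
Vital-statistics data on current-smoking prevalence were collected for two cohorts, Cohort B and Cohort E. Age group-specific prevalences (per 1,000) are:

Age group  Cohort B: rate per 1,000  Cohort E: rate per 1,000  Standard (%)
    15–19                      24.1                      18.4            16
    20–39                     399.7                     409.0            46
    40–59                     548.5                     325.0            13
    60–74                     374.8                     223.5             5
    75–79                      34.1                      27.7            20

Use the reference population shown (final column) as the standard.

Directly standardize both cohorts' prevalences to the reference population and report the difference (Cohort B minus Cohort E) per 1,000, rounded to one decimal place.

34.5

Standard weights: 0.16, 0.46, 0.13, 0.05, 0.20.
Cohort B: 0.1600×24.1 + 0.4600×399.7 + 0.1300×548.5 + 0.0500×374.8 + 0.2000×34.1 = 284.5830 per 1,000.
Cohort E: 0.1600×18.4 + 0.4600×409.0 + 0.1300×325.0 + 0.0500×223.5 + 0.2000×27.7 = 250.0490 per 1,000.
Difference = 284.5830 − 250.0490 = 34.5340.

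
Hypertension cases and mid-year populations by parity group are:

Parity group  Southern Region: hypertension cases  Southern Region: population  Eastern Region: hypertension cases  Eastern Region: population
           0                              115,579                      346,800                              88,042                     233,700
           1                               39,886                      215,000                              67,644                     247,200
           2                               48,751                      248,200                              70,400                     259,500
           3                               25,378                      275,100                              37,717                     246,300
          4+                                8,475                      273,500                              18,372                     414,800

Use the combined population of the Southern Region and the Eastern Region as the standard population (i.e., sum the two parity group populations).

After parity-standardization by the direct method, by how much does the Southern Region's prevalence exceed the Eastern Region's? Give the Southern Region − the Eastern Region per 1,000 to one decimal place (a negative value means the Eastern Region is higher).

Parity-specific rates per 1,000 for the Southern Region: 333.273, 185.516, 196.418, 92.250, 30.987.
For the Eastern Region: 376.731, 273.641, 271.291, 153.134, 44.291.
Combined standard total = 2,760,100; weights = 0.2103, 0.1675, 0.1839, 0.1889, 0.2494.
The Southern Region: 0.2103×333.273 + 0.1675×185.516 + 0.1839×196.418 + 0.1889×92.250 + 0.2494×30.987 = 162.4433 per 1,000.
The Eastern Region: 0.2103×376.731 + 0.1675×273.641 + 0.1839×271.291 + 0.1889×153.134 + 0.2494×44.291 = 214.9318 per 1,000.
Difference = 162.4433 − 214.9318 = -52.4886.

-52.5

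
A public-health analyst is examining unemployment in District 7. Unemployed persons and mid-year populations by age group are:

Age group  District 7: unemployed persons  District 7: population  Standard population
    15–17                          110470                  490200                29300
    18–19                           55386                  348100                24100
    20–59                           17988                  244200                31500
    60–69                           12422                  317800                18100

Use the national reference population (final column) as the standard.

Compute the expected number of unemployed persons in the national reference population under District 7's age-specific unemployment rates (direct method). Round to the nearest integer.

Age-specific rates per 1000 for District 7: 225.357, 159.109, 73.661, 39.087.
Expected unemployed persons = Σ (standard pop × age-specific rate ÷ 1000)
= 29300×225.357/1000 + 24100×159.109/1000 + 31500×73.661/1000 + 18100×39.087/1000
= 6602.96 + 3834.54 + 2320.32 + 707.48 = 13465.30.

13465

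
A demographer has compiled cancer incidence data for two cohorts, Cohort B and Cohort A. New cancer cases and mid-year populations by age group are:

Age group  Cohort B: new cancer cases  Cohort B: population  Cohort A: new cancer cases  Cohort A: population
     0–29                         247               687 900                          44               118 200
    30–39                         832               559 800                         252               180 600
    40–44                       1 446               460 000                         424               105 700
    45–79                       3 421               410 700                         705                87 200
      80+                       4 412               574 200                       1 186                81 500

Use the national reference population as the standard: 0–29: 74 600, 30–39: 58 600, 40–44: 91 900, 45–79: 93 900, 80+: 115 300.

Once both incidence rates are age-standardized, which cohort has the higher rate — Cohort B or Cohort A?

Age-specific rates per 100 000 for Cohort B: 35.91, 148.62, 314.35, 832.97, 768.37.
For Cohort A: 37.23, 139.53, 401.14, 808.49, 1455.21.
Standard total = 434 300; weights = 0.1718, 0.1349, 0.2116, 0.2162, 0.2655.
Cohort B: 0.1718×35.91 + 0.1349×148.62 + 0.2116×314.35 + 0.2162×832.97 + 0.2655×768.37 = 476.8265 per 100 000.
Cohort A: 0.1718×37.23 + 0.1349×139.53 + 0.2116×401.14 + 0.2162×808.49 + 0.2655×1455.21 = 671.2438 per 100 000.

Cohort A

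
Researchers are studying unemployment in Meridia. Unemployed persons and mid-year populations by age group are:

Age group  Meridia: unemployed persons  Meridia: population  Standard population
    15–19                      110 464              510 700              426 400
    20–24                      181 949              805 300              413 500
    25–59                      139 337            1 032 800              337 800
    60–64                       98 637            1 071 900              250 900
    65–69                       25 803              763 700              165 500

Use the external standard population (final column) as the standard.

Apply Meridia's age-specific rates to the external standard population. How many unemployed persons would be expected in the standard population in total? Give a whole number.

Age-specific rates per 1 000 for Meridia: 216.299, 225.939, 134.912, 92.021, 33.787.
Expected unemployed persons = Σ (standard pop × age-specific rate ÷ 1 000)
= 426 400×216.299/1 000 + 413 500×225.939/1 000 + 337 800×134.912/1 000 + 250 900×92.021/1 000 + 165 500×33.787/1 000
= 92229.98 + 93425.94 + 45573.24 + 23088.00 + 5591.72 = 259908.87.

259909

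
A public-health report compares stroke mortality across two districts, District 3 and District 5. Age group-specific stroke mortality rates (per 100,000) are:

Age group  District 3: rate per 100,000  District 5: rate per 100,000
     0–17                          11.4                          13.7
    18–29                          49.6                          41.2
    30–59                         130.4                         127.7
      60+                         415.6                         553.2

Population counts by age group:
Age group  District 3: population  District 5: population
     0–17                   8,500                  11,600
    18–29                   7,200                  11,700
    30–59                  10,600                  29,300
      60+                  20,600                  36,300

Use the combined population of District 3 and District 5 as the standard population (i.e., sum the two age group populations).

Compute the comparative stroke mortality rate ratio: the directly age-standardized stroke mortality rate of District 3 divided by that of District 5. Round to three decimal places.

Combined standard total = 135,800; weights = 0.1480, 0.1392, 0.2938, 0.4190.
District 3: 0.1480×11.4 + 0.1392×49.6 + 0.2938×130.4 + 0.4190×415.6 = 221.0396 per 100,000.
District 5: 0.1480×13.7 + 0.1392×41.2 + 0.2938×127.7 + 0.4190×553.2 = 277.0719 per 100,000.
Ratio = 221.0396 ÷ 277.0719 = 0.79777.

0.798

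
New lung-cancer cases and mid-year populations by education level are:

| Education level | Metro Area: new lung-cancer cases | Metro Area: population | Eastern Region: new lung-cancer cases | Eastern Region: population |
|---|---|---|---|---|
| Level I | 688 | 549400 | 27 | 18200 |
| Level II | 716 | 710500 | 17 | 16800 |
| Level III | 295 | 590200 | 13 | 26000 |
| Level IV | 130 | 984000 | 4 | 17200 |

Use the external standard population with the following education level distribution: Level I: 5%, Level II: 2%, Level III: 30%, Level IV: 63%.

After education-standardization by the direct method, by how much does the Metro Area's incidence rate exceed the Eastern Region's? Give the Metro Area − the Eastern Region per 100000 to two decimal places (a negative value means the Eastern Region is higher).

-7.50

Education-specific rates per 100000 for the Metro Area: 125.23, 100.77, 49.98, 13.21.
For the Eastern Region: 148.35, 101.19, 50.00, 23.26.
Standard weights: 0.05, 0.02, 0.30, 0.63.
The Metro Area: 0.0500×125.23 + 0.0200×100.77 + 0.3000×49.98 + 0.6300×13.21 = 31.5949 per 100000.
The Eastern Region: 0.0500×148.35 + 0.0200×101.19 + 0.3000×50.00 + 0.6300×23.26 = 39.0926 per 100000.
Difference = 31.5949 − 39.0926 = -7.4976.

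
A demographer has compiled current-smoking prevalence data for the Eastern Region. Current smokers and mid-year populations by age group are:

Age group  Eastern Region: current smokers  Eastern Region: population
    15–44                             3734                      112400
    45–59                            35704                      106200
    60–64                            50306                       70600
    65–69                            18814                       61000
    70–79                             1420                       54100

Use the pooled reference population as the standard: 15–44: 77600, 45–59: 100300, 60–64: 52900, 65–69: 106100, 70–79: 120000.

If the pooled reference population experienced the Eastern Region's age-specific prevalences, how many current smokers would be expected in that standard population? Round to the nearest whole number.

109866

Age-specific rates per 1000 for the Eastern Region: 33.221, 336.196, 712.550, 308.426, 26.248.
Expected current smokers = Σ (standard pop × age-specific rate ÷ 1000)
= 77600×33.221/1000 + 100300×336.196/1000 + 52900×712.550/1000 + 106100×308.426/1000 + 120000×26.248/1000
= 2577.92 + 33720.44 + 37693.87 + 32724.02 + 3149.72 = 109865.98.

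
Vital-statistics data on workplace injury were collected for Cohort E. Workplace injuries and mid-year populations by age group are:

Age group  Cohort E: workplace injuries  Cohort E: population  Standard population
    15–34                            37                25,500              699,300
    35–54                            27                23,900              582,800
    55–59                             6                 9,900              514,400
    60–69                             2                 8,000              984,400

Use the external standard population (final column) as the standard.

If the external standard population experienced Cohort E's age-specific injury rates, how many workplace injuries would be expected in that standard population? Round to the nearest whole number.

2231

Age-specific rates per 10,000 for Cohort E: 14.51, 11.30, 6.06, 2.50.
Expected workplace injuries = Σ (standard pop × age-specific rate ÷ 10,000)
= 699,300×14.51/10,000 + 582,800×11.30/10,000 + 514,400×6.06/10,000 + 984,400×2.50/10,000
= 1014.67 + 658.39 + 311.76 + 246.10 = 2230.92.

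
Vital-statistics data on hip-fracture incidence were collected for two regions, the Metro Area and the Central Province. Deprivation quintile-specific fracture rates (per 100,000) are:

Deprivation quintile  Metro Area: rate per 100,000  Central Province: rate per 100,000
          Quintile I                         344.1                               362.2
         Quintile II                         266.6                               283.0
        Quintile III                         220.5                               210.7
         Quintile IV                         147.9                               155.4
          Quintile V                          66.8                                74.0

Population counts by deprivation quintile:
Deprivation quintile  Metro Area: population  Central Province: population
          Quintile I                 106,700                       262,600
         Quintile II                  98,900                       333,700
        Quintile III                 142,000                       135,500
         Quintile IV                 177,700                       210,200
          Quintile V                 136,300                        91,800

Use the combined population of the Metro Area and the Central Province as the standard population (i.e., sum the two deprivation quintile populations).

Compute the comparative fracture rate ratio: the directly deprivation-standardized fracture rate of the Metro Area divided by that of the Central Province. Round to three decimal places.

0.960

Combined standard total = 1,695,400; weights = 0.2178, 0.2552, 0.1637, 0.2288, 0.1345.
The Metro Area: 0.2178×344.1 + 0.2552×266.6 + 0.1637×220.5 + 0.2288×147.9 + 0.1345×66.8 = 221.8966 per 100,000.
The Central Province: 0.2178×362.2 + 0.2552×283.0 + 0.1637×210.7 + 0.2288×155.4 + 0.1345×74.0 = 231.1045 per 100,000.
Ratio = 221.8966 ÷ 231.1045 = 0.96016.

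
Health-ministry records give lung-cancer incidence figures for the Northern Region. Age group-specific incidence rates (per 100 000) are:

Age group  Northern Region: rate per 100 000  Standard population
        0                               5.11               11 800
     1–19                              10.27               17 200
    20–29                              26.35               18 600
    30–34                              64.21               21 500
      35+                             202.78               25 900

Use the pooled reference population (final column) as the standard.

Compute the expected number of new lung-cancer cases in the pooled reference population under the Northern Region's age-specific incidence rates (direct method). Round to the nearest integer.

Expected new lung-cancer cases = Σ (standard pop × age-specific rate ÷ 100 000)
= 11 800×5.11/100 000 + 17 200×10.27/100 000 + 18 600×26.35/100 000 + 21 500×64.21/100 000 + 25 900×202.78/100 000
= 0.60 + 1.77 + 4.90 + 13.81 + 52.52 = 73.60.

74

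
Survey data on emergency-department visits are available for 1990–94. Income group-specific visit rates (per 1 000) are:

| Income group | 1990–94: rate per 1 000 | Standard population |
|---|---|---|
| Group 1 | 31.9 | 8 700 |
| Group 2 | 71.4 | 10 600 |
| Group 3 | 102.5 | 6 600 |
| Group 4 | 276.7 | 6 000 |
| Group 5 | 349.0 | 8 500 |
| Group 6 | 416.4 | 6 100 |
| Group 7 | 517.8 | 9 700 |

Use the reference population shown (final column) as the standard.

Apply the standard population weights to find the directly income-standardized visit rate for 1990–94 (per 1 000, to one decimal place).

247.3

Standard total = 56 200; weights = 0.1548, 0.1886, 0.1174, 0.1068, 0.1512, 0.1085, 0.1726.
Standardized rate: 0.1548×31.9 + 0.1886×71.4 + 0.1174×102.5 + 0.1068×276.7 + 0.1512×349.0 + 0.1085×416.4 + 0.1726×517.8 = 247.3358 per 1 000.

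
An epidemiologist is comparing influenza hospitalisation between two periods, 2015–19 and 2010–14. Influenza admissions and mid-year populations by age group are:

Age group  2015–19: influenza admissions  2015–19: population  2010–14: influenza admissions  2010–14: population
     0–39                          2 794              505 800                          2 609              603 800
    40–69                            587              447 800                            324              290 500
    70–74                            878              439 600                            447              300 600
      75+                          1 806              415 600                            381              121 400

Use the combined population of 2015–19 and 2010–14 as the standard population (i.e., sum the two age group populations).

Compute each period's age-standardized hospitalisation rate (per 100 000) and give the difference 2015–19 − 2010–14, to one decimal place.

Age-specific rates per 100 000 for 2015–19: 552.39, 131.09, 199.73, 434.55.
For 2010–14: 432.10, 111.53, 148.70, 313.84.
Combined standard total = 3 125 100; weights = 0.3551, 0.2362, 0.2369, 0.1718.
2015–19: 0.3551×552.39 + 0.2362×131.09 + 0.2369×199.73 + 0.1718×434.55 = 349.0792 per 100 000.
2010–14: 0.3551×432.10 + 0.2362×111.53 + 0.2369×148.70 + 0.1718×313.84 = 268.9192 per 100 000.
Difference = 349.0792 − 268.9192 = 80.1600.

80.2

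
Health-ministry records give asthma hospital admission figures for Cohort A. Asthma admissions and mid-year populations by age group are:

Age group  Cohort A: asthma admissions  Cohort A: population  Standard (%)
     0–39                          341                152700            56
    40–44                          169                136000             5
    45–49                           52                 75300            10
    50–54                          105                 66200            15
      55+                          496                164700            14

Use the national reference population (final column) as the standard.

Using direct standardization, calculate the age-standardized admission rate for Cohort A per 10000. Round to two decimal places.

20.41

Age-specific rates per 10000 for Cohort A: 22.33, 12.43, 6.91, 15.86, 30.12.
Standard weights: 0.56, 0.05, 0.10, 0.15, 0.14.
Standardized rate: 0.5600×22.33 + 0.0500×12.43 + 0.1000×6.91 + 0.1500×15.86 + 0.1400×30.12 = 20.4128 per 10000.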